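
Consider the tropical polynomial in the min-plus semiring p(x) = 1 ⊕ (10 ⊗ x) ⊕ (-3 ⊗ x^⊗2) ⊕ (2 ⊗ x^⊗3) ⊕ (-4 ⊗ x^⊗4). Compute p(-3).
p(-3) = -16

A tropical monomial a ⊗ x^⊗i evaluates to a + i · x. Evaluating each term at x = -3:
  Term 0 contributes 1 + 0 · -3 = 1
  Term 1 contributes 10 + 1 · -3 = 7
  Term 2 contributes -3 + 2 · -3 = -9
  Term 3 contributes 2 + 3 · -3 = -7
  Term 4 contributes -4 + 4 · -3 = -16
p(-3) = ⊕ of these = min[1, 7, -9, -7, -16] = -16.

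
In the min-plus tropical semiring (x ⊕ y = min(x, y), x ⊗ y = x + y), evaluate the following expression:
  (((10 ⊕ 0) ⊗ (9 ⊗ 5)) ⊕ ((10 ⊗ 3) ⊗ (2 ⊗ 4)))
(((10 ⊕ 0) ⊗ (9 ⊗ 5)) ⊕ ((10 ⊗ 3) ⊗ (2 ⊗ 4))) = 14

Expand innermost to outermost. Recall ⊕ takes the minimum of its arguments and ⊗ takes their sum. Working out the expression (((10 ⊕ 0) ⊗ (9 ⊗ 5)) ⊕ ((10 ⊗ 3) ⊗ (2 ⊗ 4))) gives 14.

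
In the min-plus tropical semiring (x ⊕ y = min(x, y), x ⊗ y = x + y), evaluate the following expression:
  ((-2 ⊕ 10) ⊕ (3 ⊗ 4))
((-2 ⊕ 10) ⊕ (3 ⊗ 4)) = -2

Expand innermost to outermost. Recall ⊕ takes the minimum of its arguments and ⊗ takes their sum. Working out the expression ((-2 ⊕ 10) ⊕ (3 ⊗ 4)) gives -2.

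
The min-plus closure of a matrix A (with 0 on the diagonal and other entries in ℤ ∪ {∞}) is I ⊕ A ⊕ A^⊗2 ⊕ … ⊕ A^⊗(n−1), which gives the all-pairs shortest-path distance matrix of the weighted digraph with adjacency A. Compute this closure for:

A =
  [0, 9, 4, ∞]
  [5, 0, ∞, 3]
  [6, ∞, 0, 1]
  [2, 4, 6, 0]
Closure =
  [0, 9, 4, 5]
  [5, 0, 9, 3]
  [3, 5, 0, 1]
  [2, 4, 6, 0]

This is the Floyd-Warshall all-pairs shortest-path computation. For each intermediate vertex k = 0, 1, …, 3, update dist[i][j] ← min(dist[i][j], dist[i][k] + dist[k][j]). The final matrix gives, for each (i, j), the minimum total weight of any directed path from i to j (possibly empty when i = j).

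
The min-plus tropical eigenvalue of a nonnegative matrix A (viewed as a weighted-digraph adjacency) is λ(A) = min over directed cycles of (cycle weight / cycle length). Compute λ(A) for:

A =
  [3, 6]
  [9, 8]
λ(A) = 3

Enumerate directed cycles and compute their means (weight / length). Sample:
  cycle 0 → 0: weight = 3, length = 1, mean = 3/1 ≈ 3.000
  cycle 1 → 1: weight = 8, length = 1, mean = 8/1 ≈ 8.000
  cycle 0 → 1 → 0: weight = 15, length = 2, mean = 15/2 ≈ 7.500
  cycle 1 → 0 → 1: weight = 15, length = 2, mean = 15/2 ≈ 7.500
Minimum mean = 3.000, attained e.g. along the cycle 0 → 0 with weight 3 and length 1. So λ(A) = 3/1 = 3.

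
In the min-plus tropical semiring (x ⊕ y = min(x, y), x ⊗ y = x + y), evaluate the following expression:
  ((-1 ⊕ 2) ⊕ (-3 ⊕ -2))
((-1 ⊕ 2) ⊕ (-3 ⊕ -2)) = -3

Expand innermost to outermost. Recall ⊕ takes the minimum of its arguments and ⊗ takes their sum. Working out the expression ((-1 ⊕ 2) ⊕ (-3 ⊕ -2)) gives -3.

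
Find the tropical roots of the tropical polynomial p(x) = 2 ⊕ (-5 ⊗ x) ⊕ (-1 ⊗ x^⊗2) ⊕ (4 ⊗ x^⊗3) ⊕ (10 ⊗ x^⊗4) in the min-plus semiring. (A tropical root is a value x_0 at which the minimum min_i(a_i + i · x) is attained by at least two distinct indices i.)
Roots: {-6, -5, -4, 7}

Each tropical root is a break point of the lower envelope of the lines y = a_i + i · x (there are 5 lines, with slopes 0, 1, ..., 4). Only the lines that attain the minimum somewhere contribute to roots; other lines are dominated. Here the surviving (envelope) indices are i = 4, i = 3, i = 2, i = 1, i = 0.
Intersections between consecutive envelope lines give the roots: for adjacent envelope indices i < j the intersection is x = (a_i − a_j) / (j − i). Reading off the sorted break points: {-6, -5, -4, 7}.
Verification: at each break x_0, at least two indices attain the minimum of min_i(a_i + i · x_0).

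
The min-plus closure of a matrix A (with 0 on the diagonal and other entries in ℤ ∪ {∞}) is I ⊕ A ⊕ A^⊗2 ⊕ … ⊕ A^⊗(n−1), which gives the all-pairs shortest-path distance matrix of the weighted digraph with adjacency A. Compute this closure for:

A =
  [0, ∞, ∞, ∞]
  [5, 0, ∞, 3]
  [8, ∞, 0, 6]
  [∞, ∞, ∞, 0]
Closure =
  [0, ∞, ∞, ∞]
  [5, 0, ∞, 3]
  [8, ∞, 0, 6]
  [∞, ∞, ∞, 0]

This is the Floyd-Warshall all-pairs shortest-path computation. For each intermediate vertex k = 0, 1, …, 3, update dist[i][j] ← min(dist[i][j], dist[i][k] + dist[k][j]). The final matrix gives, for each (i, j), the minimum total weight of any directed path from i to j (possibly empty when i = j).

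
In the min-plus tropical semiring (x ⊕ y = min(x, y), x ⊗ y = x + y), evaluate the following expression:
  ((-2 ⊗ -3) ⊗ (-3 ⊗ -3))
((-2 ⊗ -3) ⊗ (-3 ⊗ -3)) = -11

Expand innermost to outermost. Recall ⊕ takes the minimum of its arguments and ⊗ takes their sum. Working out the expression ((-2 ⊗ -3) ⊗ (-3 ⊗ -3)) gives -11.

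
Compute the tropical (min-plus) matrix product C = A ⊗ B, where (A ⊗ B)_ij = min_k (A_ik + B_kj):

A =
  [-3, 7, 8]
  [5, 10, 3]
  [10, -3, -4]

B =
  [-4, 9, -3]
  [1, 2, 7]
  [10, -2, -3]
A ⊗ B =
  [-7, 6, -6]
  [1, 1, 0]
  [-2, -6, -7]

Apply the min-plus product entry-by-entry:
  C[0][0] = min over k of (A[0][0] + B[0][0] = -3 + -4 = -7, A[0][1] + B[1][0] = 7 + 1 = 8, A[0][2] + B[2][0] = 8 + 10 = 18) = -7 (attained at k = 0)
  C[0][1] = min over k of (A[0][0] + B[0][1] = -3 + 9 = 6, A[0][1] + B[1][1] = 7 + 2 = 9, A[0][2] + B[2][1] = 8 + -2 = 6) = 6 (attained at k = 0)
  C[0][2] = min over k of (A[0][0] + B[0][2] = -3 + -3 = -6, A[0][1] + B[1][2] = 7 + 7 = 14, A[0][2] + B[2][2] = 8 + -3 = 5) = -6 (attained at k = 0)
  C[1][0] = min over k of (A[1][0] + B[0][0] = 5 + -4 = 1, A[1][1] + B[1][0] = 10 + 1 = 11, A[1][2] + B[2][0] = 3 + 10 = 13) = 1 (attained at k = 0)
  C[1][1] = min over k of (A[1][0] + B[0][1] = 5 + 9 = 14, A[1][1] + B[1][1] = 10 + 2 = 12, A[1][2] + B[2][1] = 3 + -2 = 1) = 1 (attained at k = 2)
  C[1][2] = min over k of (A[1][0] + B[0][2] = 5 + -3 = 2, A[1][1] + B[1][2] = 10 + 7 = 17, A[1][2] + B[2][2] = 3 + -3 = 0) = 0 (attained at k = 2)
  C[2][0] = min over k of (A[2][0] + B[0][0] = 10 + -4 = 6, A[2][1] + B[1][0] = -3 + 1 = -2, A[2][2] + B[2][0] = -4 + 10 = 6) = -2 (attained at k = 1)
  C[2][1] = min over k of (A[2][0] + B[0][1] = 10 + 9 = 19, A[2][1] + B[1][1] = -3 + 2 = -1, A[2][2] + B[2][1] = -4 + -2 = -6) = -6 (attained at k = 2)
  C[2][2] = min over k of (A[2][0] + B[0][2] = 10 + -3 = 7, A[2][1] + B[1][2] = -3 + 7 = 4, A[2][2] + B[2][2] = -4 + -3 = -7) = -7 (attained at k = 2)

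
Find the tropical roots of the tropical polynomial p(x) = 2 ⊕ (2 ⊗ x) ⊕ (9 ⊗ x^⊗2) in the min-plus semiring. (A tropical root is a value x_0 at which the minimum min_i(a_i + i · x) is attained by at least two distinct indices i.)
Roots: {-7, 0}

Each tropical root is a break point of the lower envelope of the lines y = a_i + i · x (there are 3 lines, with slopes 0, 1, ..., 2). Only the lines that attain the minimum somewhere contribute to roots; other lines are dominated. Here the surviving (envelope) indices are i = 2, i = 1, i = 0.
Intersections between consecutive envelope lines give the roots: for adjacent envelope indices i < j the intersection is x = (a_i − a_j) / (j − i). Reading off the sorted break points: {-7, 0}.
Verification: at each break x_0, at least two indices attain the minimum of min_i(a_i + i · x_0).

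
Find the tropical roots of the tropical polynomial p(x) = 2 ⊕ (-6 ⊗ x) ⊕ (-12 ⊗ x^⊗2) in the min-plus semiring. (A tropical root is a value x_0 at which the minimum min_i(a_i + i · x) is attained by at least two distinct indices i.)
Roots: {6, 8}

Each tropical root is a break point of the lower envelope of the lines y = a_i + i · x (there are 3 lines, with slopes 0, 1, ..., 2). Only the lines that attain the minimum somewhere contribute to roots; other lines are dominated. Here the surviving (envelope) indices are i = 2, i = 1, i = 0.
Intersections between consecutive envelope lines give the roots: for adjacent envelope indices i < j the intersection is x = (a_i − a_j) / (j − i). Reading off the sorted break points: {6, 8}.
Verification: at each break x_0, at least two indices attain the minimum of min_i(a_i + i · x_0).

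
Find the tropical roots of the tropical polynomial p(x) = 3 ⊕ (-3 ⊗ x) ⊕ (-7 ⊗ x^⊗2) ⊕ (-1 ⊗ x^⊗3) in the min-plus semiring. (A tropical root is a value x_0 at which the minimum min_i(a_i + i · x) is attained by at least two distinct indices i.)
Roots: {-6, 4, 6}

Each tropical root is a break point of the lower envelope of the lines y = a_i + i · x (there are 4 lines, with slopes 0, 1, ..., 3). Only the lines that attain the minimum somewhere contribute to roots; other lines are dominated. Here the surviving (envelope) indices are i = 3, i = 2, i = 1, i = 0.
Intersections between consecutive envelope lines give the roots: for adjacent envelope indices i < j the intersection is x = (a_i − a_j) / (j − i). Reading off the sorted break points: {-6, 4, 6}.
Verification: at each break x_0, at least two indices attain the minimum of min_i(a_i + i · x_0).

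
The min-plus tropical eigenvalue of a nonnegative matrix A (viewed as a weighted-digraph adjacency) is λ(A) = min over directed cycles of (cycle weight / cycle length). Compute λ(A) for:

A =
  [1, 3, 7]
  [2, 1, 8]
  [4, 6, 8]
λ(A) = 1

Enumerate directed cycles and compute their means (weight / length). Sample:
  cycle 0 → 0: weight = 1, length = 1, mean = 1/1 ≈ 1.000
  cycle 1 → 1: weight = 1, length = 1, mean = 1/1 ≈ 1.000
  cycle 2 → 2: weight = 8, length = 1, mean = 8/1 ≈ 8.000
  cycle 0 → 1 → 0: weight = 5, length = 2, mean = 5/2 ≈ 2.500
  cycle 0 → 2 → 0: weight = 11, length = 2, mean = 11/2 ≈ 5.500
  cycle 1 → 0 → 1: weight = 5, length = 2, mean = 5/2 ≈ 2.500
Minimum mean = 1.000, attained e.g. along the cycle 0 → 0 with weight 1 and length 1. So λ(A) = 1/1 = 1.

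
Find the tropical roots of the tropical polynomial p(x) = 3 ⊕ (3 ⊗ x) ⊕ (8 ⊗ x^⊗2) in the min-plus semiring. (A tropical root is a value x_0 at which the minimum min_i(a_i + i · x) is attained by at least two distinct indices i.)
Roots: {-5, 0}

Each tropical root is a break point of the lower envelope of the lines y = a_i + i · x (there are 3 lines, with slopes 0, 1, ..., 2). Only the lines that attain the minimum somewhere contribute to roots; other lines are dominated. Here the surviving (envelope) indices are i = 2, i = 1, i = 0.
Intersections between consecutive envelope lines give the roots: for adjacent envelope indices i < j the intersection is x = (a_i − a_j) / (j − i). Reading off the sorted break points: {-5, 0}.
Verification: at each break x_0, at least two indices attain the minimum of min_i(a_i + i · x_0).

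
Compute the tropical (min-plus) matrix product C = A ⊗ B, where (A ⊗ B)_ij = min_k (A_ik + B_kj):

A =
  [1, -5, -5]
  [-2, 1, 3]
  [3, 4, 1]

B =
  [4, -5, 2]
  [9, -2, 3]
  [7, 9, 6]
A ⊗ B =
  [2, -7, -2]
  [2, -7, 0]
  [7, -2, 5]

Apply the min-plus product entry-by-entry:
  C[0][0] = min over k of (A[0][0] + B[0][0] = 1 + 4 = 5, A[0][1] + B[1][0] = -5 + 9 = 4, A[0][2] + B[2][0] = -5 + 7 = 2) = 2 (attained at k = 2)
  C[0][1] = min over k of (A[0][0] + B[0][1] = 1 + -5 = -4, A[0][1] + B[1][1] = -5 + -2 = -7, A[0][2] + B[2][1] = -5 + 9 = 4) = -7 (attained at k = 1)
  C[0][2] = min over k of (A[0][0] + B[0][2] = 1 + 2 = 3, A[0][1] + B[1][2] = -5 + 3 = -2, A[0][2] + B[2][2] = -5 + 6 = 1) = -2 (attained at k = 1)
  C[1][0] = min over k of (A[1][0] + B[0][0] = -2 + 4 = 2, A[1][1] + B[1][0] = 1 + 9 = 10, A[1][2] + B[2][0] = 3 + 7 = 10) = 2 (attained at k = 0)
  C[1][1] = min over k of (A[1][0] + B[0][1] = -2 + -5 = -7, A[1][1] + B[1][1] = 1 + -2 = -1, A[1][2] + B[2][1] = 3 + 9 = 12) = -7 (attained at k = 0)
  C[1][2] = min over k of (A[1][0] + B[0][2] = -2 + 2 = 0, A[1][1] + B[1][2] = 1 + 3 = 4, A[1][2] + B[2][2] = 3 + 6 = 9) = 0 (attained at k = 0)
  C[2][0] = min over k of (A[2][0] + B[0][0] = 3 + 4 = 7, A[2][1] + B[1][0] = 4 + 9 = 13, A[2][2] + B[2][0] = 1 + 7 = 8) = 7 (attained at k = 0)
  C[2][1] = min over k of (A[2][0] + B[0][1] = 3 + -5 = -2, A[2][1] + B[1][1] = 4 + -2 = 2, A[2][2] + B[2][1] = 1 + 9 = 10) = -2 (attained at k = 0)
  C[2][2] = min over k of (A[2][0] + B[0][2] = 3 + 2 = 5, A[2][1] + B[1][2] = 4 + 3 = 7, A[2][2] + B[2][2] = 1 + 6 = 7) = 5 (attained at k = 0)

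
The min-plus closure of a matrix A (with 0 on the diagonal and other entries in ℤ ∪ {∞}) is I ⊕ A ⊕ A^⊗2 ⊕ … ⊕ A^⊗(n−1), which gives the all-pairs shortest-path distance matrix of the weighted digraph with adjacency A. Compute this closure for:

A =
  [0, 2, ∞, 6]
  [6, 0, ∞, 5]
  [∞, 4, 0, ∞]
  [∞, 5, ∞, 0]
Closure =
  [0, 2, ∞, 6]
  [6, 0, ∞, 5]
  [10, 4, 0, 9]
  [11, 5, ∞, 0]

This is the Floyd-Warshall all-pairs shortest-path computation. For each intermediate vertex k = 0, 1, …, 3, update dist[i][j] ← min(dist[i][j], dist[i][k] + dist[k][j]). The final matrix gives, for each (i, j), the minimum total weight of any directed path from i to j (possibly empty when i = j).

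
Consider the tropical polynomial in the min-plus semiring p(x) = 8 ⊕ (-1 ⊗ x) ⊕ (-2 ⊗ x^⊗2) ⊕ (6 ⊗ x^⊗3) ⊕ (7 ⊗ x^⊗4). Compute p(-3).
p(-3) = -8

A tropical monomial a ⊗ x^⊗i evaluates to a + i · x. Evaluating each term at x = -3:
  Term 0 contributes 8 + 0 · -3 = 8
  Term 1 contributes -1 + 1 · -3 = -4
  Term 2 contributes -2 + 2 · -3 = -8
  Term 3 contributes 6 + 3 · -3 = -3
  Term 4 contributes 7 + 4 · -3 = -5
p(-3) = ⊕ of these = min[8, -4, -8, -3, -5] = -8.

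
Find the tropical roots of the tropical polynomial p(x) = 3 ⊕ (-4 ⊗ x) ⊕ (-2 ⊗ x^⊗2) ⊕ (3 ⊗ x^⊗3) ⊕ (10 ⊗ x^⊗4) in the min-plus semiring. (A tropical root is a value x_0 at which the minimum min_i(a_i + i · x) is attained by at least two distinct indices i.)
Roots: {-7, -5, -2, 7}

Each tropical root is a break point of the lower envelope of the lines y = a_i + i · x (there are 5 lines, with slopes 0, 1, ..., 4). Only the lines that attain the minimum somewhere contribute to roots; other lines are dominated. Here the surviving (envelope) indices are i = 4, i = 3, i = 2, i = 1, i = 0.
Intersections between consecutive envelope lines give the roots: for adjacent envelope indices i < j the intersection is x = (a_i − a_j) / (j − i). Reading off the sorted break points: {-7, -5, -2, 7}.
Verification: at each break x_0, at least two indices attain the minimum of min_i(a_i + i · x_0).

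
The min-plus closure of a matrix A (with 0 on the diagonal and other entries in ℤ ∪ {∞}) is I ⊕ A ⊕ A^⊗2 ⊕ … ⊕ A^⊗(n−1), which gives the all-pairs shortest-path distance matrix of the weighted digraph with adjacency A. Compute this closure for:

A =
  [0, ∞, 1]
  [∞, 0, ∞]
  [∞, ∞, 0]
Closure =
  [0, ∞, 1]
  [∞, 0, ∞]
  [∞, ∞, 0]

This is the Floyd-Warshall all-pairs shortest-path computation. For each intermediate vertex k = 0, 1, …, 2, update dist[i][j] ← min(dist[i][j], dist[i][k] + dist[k][j]). The final matrix gives, for each (i, j), the minimum total weight of any directed path from i to j (possibly empty when i = j).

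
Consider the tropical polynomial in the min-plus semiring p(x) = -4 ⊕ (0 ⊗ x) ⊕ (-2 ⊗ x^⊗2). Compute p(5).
p(5) = -4

A tropical monomial a ⊗ x^⊗i evaluates to a + i · x. Evaluating each term at x = 5:
  Term 0 contributes -4 + 0 · 5 = -4
  Term 1 contributes 0 + 1 · 5 = 5
  Term 2 contributes -2 + 2 · 5 = 8
p(5) = ⊕ of these = min[-4, 5, 8] = -4.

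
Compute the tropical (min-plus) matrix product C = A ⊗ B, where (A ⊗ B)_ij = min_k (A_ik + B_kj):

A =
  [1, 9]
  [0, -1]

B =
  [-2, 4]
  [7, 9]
A ⊗ B =
  [-1, 5]
  [-2, 4]

Apply the min-plus product entry-by-entry:
  C[0][0] = min over k of (A[0][0] + B[0][0] = 1 + -2 = -1, A[0][1] + B[1][0] = 9 + 7 = 16) = -1 (attained at k = 0)
  C[0][1] = min over k of (A[0][0] + B[0][1] = 1 + 4 = 5, A[0][1] + B[1][1] = 9 + 9 = 18) = 5 (attained at k = 0)
  C[1][0] = min over k of (A[1][0] + B[0][0] = 0 + -2 = -2, A[1][1] + B[1][0] = -1 + 7 = 6) = -2 (attained at k = 0)
  C[1][1] = min over k of (A[1][0] + B[0][1] = 0 + 4 = 4, A[1][1] + B[1][1] = -1 + 9 = 8) = 4 (attained at k = 0)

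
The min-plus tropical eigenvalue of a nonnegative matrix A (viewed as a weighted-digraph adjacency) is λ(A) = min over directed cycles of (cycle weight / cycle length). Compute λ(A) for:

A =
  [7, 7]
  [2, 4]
λ(A) = 4

Enumerate directed cycles and compute their means (weight / length). Sample:
  cycle 0 → 0: weight = 7, length = 1, mean = 7/1 ≈ 7.000
  cycle 1 → 1: weight = 4, length = 1, mean = 4/1 ≈ 4.000
  cycle 0 → 1 → 0: weight = 9, length = 2, mean = 9/2 ≈ 4.500
  cycle 1 → 0 → 1: weight = 9, length = 2, mean = 9/2 ≈ 4.500
Minimum mean = 4.000, attained e.g. along the cycle 1 → 1 with weight 4 and length 1. So λ(A) = 4/1 = 4.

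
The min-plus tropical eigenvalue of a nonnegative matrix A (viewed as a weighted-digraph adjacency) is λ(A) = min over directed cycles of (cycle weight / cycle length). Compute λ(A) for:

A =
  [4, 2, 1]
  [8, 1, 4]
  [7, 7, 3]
λ(A) = 1

Enumerate directed cycles and compute their means (weight / length). Sample:
  cycle 0 → 0: weight = 4, length = 1, mean = 4/1 ≈ 4.000
  cycle 1 → 1: weight = 1, length = 1, mean = 1/1 ≈ 1.000
  cycle 2 → 2: weight = 3, length = 1, mean = 3/1 ≈ 3.000
  cycle 0 → 1 → 0: weight = 10, length = 2, mean = 10/2 ≈ 5.000
  cycle 0 → 2 → 0: weight = 8, length = 2, mean = 8/2 ≈ 4.000
  cycle 1 → 0 → 1: weight = 10, length = 2, mean = 10/2 ≈ 5.000
Minimum mean = 1.000, attained e.g. along the cycle 1 → 1 with weight 1 and length 1. So λ(A) = 1/1 = 1.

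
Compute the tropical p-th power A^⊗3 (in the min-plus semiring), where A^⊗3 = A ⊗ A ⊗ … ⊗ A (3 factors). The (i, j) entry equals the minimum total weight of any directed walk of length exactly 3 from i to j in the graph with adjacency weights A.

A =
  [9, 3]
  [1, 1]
A^⊗3 =
  [5, 5]
  [3, 3]

Each entry (A^⊗3)_ij equals the minimum over all length-3 walks i = v_0 → v_1 → … → v_3 = j of Σ_t A[v_t][v_{t+1}]. For example, for (i, j) = (0, 1) we minimise over 4 possible intermediate vertex sequences; the minimum is 5, attained along the walk 0 → 1 → 1 → 1.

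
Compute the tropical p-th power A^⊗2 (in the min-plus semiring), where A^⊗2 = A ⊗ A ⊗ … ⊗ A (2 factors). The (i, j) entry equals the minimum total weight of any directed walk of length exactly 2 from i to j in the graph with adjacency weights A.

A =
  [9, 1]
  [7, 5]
A^⊗2 =
  [8, 6]
  [12, 8]

Each entry (A^⊗2)_ij equals the minimum over all length-2 walks i = v_0 → v_1 → … → v_2 = j of Σ_t A[v_t][v_{t+1}]. For example, for (i, j) = (0, 1) we minimise over 2 possible intermediate vertex sequences; the minimum is 6, attained along the walk 0 → 1 → 1.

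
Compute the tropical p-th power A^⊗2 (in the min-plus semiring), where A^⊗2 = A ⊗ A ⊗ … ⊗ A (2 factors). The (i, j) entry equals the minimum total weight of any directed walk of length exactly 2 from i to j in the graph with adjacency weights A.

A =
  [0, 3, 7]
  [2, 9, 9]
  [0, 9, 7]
A^⊗2 =
  [0, 3, 7]
  [2, 5, 9]
  [0, 3, 7]

Each entry (A^⊗2)_ij equals the minimum over all length-2 walks i = v_0 → v_1 → … → v_2 = j of Σ_t A[v_t][v_{t+1}]. For example, for (i, j) = (0, 2) we minimise over 3 possible intermediate vertex sequences; the minimum is 7, attained along the walk 0 → 0 → 2.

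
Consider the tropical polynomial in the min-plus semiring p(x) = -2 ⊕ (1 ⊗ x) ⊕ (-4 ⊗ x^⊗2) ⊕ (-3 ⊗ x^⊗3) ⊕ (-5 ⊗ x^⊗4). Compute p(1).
p(1) = -2

A tropical monomial a ⊗ x^⊗i evaluates to a + i · x. Evaluating each term at x = 1:
  Term 0 contributes -2 + 0 · 1 = -2
  Term 1 contributes 1 + 1 · 1 = 2
  Term 2 contributes -4 + 2 · 1 = -2
  Term 3 contributes -3 + 3 · 1 = 0
  Term 4 contributes -5 + 4 · 1 = -1
p(1) = ⊕ of these = min[-2, 2, -2, 0, -1] = -2.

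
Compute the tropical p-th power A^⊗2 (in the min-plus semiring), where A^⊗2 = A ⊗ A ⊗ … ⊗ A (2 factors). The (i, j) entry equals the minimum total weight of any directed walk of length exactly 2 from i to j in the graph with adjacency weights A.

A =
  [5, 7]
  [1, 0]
A^⊗2 =
  [8, 7]
  [1, 0]

Each entry (A^⊗2)_ij equals the minimum over all length-2 walks i = v_0 → v_1 → … → v_2 = j of Σ_t A[v_t][v_{t+1}]. For example, for (i, j) = (0, 1) we minimise over 2 possible intermediate vertex sequences; the minimum is 7, attained along the walk 0 → 1 → 1.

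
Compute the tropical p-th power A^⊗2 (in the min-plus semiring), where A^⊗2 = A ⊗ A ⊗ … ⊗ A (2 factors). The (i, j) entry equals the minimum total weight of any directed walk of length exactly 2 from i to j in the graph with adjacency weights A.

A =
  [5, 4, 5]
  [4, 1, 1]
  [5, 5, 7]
A^⊗2 =
  [8, 5, 5]
  [5, 2, 2]
  [9, 6, 6]

Each entry (A^⊗2)_ij equals the minimum over all length-2 walks i = v_0 → v_1 → … → v_2 = j of Σ_t A[v_t][v_{t+1}]. For example, for (i, j) = (0, 2) we minimise over 3 possible intermediate vertex sequences; the minimum is 5, attained along the walk 0 → 1 → 2.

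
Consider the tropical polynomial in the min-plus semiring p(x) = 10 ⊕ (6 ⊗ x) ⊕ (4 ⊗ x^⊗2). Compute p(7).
p(7) = 10

A tropical monomial a ⊗ x^⊗i evaluates to a + i · x. Evaluating each term at x = 7:
  Term 0 contributes 10 + 0 · 7 = 10
  Term 1 contributes 6 + 1 · 7 = 13
  Term 2 contributes 4 + 2 · 7 = 18
p(7) = ⊕ of these = min[10, 13, 18] = 10.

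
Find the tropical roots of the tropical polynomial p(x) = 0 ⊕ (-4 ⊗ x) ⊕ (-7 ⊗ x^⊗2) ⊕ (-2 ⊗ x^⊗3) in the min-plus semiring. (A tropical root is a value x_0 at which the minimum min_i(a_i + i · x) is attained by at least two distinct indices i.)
Roots: {-5, 3, 4}

Each tropical root is a break point of the lower envelope of the lines y = a_i + i · x (there are 4 lines, with slopes 0, 1, ..., 3). Only the lines that attain the minimum somewhere contribute to roots; other lines are dominated. Here the surviving (envelope) indices are i = 3, i = 2, i = 1, i = 0.
Intersections between consecutive envelope lines give the roots: for adjacent envelope indices i < j the intersection is x = (a_i − a_j) / (j − i). Reading off the sorted break points: {-5, 3, 4}.
Verification: at each break x_0, at least two indices attain the minimum of min_i(a_i + i · x_0).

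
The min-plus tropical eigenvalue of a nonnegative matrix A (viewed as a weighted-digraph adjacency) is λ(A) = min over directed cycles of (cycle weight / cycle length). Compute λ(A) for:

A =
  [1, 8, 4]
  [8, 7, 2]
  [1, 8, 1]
λ(A) = 1

Enumerate directed cycles and compute their means (weight / length). Sample:
  cycle 0 → 0: weight = 1, length = 1, mean = 1/1 ≈ 1.000
  cycle 1 → 1: weight = 7, length = 1, mean = 7/1 ≈ 7.000
  cycle 2 → 2: weight = 1, length = 1, mean = 1/1 ≈ 1.000
  cycle 0 → 1 → 0: weight = 16, length = 2, mean = 16/2 ≈ 8.000
  cycle 0 → 2 → 0: weight = 5, length = 2, mean = 5/2 ≈ 2.500
  cycle 1 → 0 → 1: weight = 16, length = 2, mean = 16/2 ≈ 8.000
Minimum mean = 1.000, attained e.g. along the cycle 0 → 0 with weight 1 and length 1. So λ(A) = 1/1 = 1.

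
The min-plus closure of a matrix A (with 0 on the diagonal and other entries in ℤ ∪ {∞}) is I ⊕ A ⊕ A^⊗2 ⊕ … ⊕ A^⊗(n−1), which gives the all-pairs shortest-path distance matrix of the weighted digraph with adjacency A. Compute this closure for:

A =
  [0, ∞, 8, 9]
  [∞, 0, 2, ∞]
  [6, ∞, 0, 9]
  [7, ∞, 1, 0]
Closure =
  [0, ∞, 8, 9]
  [8, 0, 2, 11]
  [6, ∞, 0, 9]
  [7, ∞, 1, 0]

This is the Floyd-Warshall all-pairs shortest-path computation. For each intermediate vertex k = 0, 1, …, 3, update dist[i][j] ← min(dist[i][j], dist[i][k] + dist[k][j]). The final matrix gives, for each (i, j), the minimum total weight of any directed path from i to j (possibly empty when i = j).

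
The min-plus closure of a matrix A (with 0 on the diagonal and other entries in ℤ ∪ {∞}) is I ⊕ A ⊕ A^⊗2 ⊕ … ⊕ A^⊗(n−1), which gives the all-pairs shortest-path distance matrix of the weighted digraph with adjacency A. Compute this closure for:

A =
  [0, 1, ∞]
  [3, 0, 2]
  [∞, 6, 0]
Closure =
  [0, 1, 3]
  [3, 0, 2]
  [9, 6, 0]

This is the Floyd-Warshall all-pairs shortest-path computation. For each intermediate vertex k = 0, 1, …, 2, update dist[i][j] ← min(dist[i][j], dist[i][k] + dist[k][j]). The final matrix gives, for each (i, j), the minimum total weight of any directed path from i to j (possibly empty when i = j).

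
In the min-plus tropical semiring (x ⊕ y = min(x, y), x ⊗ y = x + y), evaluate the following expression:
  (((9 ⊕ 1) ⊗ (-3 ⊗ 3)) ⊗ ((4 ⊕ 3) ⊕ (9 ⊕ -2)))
(((9 ⊕ 1) ⊗ (-3 ⊗ 3)) ⊗ ((4 ⊕ 3) ⊕ (9 ⊕ -2))) = -1

Expand innermost to outermost. Recall ⊕ takes the minimum of its arguments and ⊗ takes their sum. Working out the expression (((9 ⊕ 1) ⊗ (-3 ⊗ 3)) ⊗ ((4 ⊕ 3) ⊕ (9 ⊕ -2))) gives -1.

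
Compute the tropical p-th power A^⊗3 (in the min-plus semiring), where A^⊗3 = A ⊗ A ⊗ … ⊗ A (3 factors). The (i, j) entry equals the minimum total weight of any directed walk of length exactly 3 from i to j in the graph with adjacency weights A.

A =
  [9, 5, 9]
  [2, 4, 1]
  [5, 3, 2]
A^⊗3 =
  [11, 9, 8]
  [6, 6, 5]
  [7, 7, 6]

Each entry (A^⊗3)_ij equals the minimum over all length-3 walks i = v_0 → v_1 → … → v_3 = j of Σ_t A[v_t][v_{t+1}]. For example, for (i, j) = (0, 2) we minimise over 9 possible intermediate vertex sequences; the minimum is 8, attained along the walk 0 → 1 → 2 → 2.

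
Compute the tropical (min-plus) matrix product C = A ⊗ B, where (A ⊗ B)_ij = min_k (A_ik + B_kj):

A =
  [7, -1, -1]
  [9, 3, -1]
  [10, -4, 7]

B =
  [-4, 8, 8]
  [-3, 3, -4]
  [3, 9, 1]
A ⊗ B =
  [-4, 2, -5]
  [0, 6, -1]
  [-7, -1, -8]

Apply the min-plus product entry-by-entry:
  C[0][0] = min over k of (A[0][0] + B[0][0] = 7 + -4 = 3, A[0][1] + B[1][0] = -1 + -3 = -4, A[0][2] + B[2][0] = -1 + 3 = 2) = -4 (attained at k = 1)
  C[0][1] = min over k of (A[0][0] + B[0][1] = 7 + 8 = 15, A[0][1] + B[1][1] = -1 + 3 = 2, A[0][2] + B[2][1] = -1 + 9 = 8) = 2 (attained at k = 1)
  C[0][2] = min over k of (A[0][0] + B[0][2] = 7 + 8 = 15, A[0][1] + B[1][2] = -1 + -4 = -5, A[0][2] + B[2][2] = -1 + 1 = 0) = -5 (attained at k = 1)
  C[1][0] = min over k of (A[1][0] + B[0][0] = 9 + -4 = 5, A[1][1] + B[1][0] = 3 + -3 = 0, A[1][2] + B[2][0] = -1 + 3 = 2) = 0 (attained at k = 1)
  C[1][1] = min over k of (A[1][0] + B[0][1] = 9 + 8 = 17, A[1][1] + B[1][1] = 3 + 3 = 6, A[1][2] + B[2][1] = -1 + 9 = 8) = 6 (attained at k = 1)
  C[1][2] = min over k of (A[1][0] + B[0][2] = 9 + 8 = 17, A[1][1] + B[1][2] = 3 + -4 = -1, A[1][2] + B[2][2] = -1 + 1 = 0) = -1 (attained at k = 1)
  C[2][0] = min over k of (A[2][0] + B[0][0] = 10 + -4 = 6, A[2][1] + B[1][0] = -4 + -3 = -7, A[2][2] + B[2][0] = 7 + 3 = 10) = -7 (attained at k = 1)
  C[2][1] = min over k of (A[2][0] + B[0][1] = 10 + 8 = 18, A[2][1] + B[1][1] = -4 + 3 = -1, A[2][2] + B[2][1] = 7 + 9 = 16) = -1 (attained at k = 1)
  C[2][2] = min over k of (A[2][0] + B[0][2] = 10 + 8 = 18, A[2][1] + B[1][2] = -4 + -4 = -8, A[2][2] + B[2][2] = 7 + 1 = 8) = -8 (attained at k = 1)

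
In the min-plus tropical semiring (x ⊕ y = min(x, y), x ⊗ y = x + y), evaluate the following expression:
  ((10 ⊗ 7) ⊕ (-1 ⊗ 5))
((10 ⊗ 7) ⊕ (-1 ⊗ 5)) = 4

Expand innermost to outermost. Recall ⊕ takes the minimum of its arguments and ⊗ takes their sum. Working out the expression ((10 ⊗ 7) ⊕ (-1 ⊗ 5)) gives 4.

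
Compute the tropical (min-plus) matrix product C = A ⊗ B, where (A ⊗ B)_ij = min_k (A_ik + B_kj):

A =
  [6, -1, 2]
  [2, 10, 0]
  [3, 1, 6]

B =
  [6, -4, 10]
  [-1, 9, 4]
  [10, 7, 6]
A ⊗ B =
  [-2, 2, 3]
  [8, -2, 6]
  [0, -1, 5]

Apply the min-plus product entry-by-entry:
  C[0][0] = min over k of (A[0][0] + B[0][0] = 6 + 6 = 12, A[0][1] + B[1][0] = -1 + -1 = -2, A[0][2] + B[2][0] = 2 + 10 = 12) = -2 (attained at k = 1)
  C[0][1] = min over k of (A[0][0] + B[0][1] = 6 + -4 = 2, A[0][1] + B[1][1] = -1 + 9 = 8, A[0][2] + B[2][1] = 2 + 7 = 9) = 2 (attained at k = 0)
  C[0][2] = min over k of (A[0][0] + B[0][2] = 6 + 10 = 16, A[0][1] + B[1][2] = -1 + 4 = 3, A[0][2] + B[2][2] = 2 + 6 = 8) = 3 (attained at k = 1)
  C[1][0] = min over k of (A[1][0] + B[0][0] = 2 + 6 = 8, A[1][1] + B[1][0] = 10 + -1 = 9, A[1][2] + B[2][0] = 0 + 10 = 10) = 8 (attained at k = 0)
  C[1][1] = min over k of (A[1][0] + B[0][1] = 2 + -4 = -2, A[1][1] + B[1][1] = 10 + 9 = 19, A[1][2] + B[2][1] = 0 + 7 = 7) = -2 (attained at k = 0)
  C[1][2] = min over k of (A[1][0] + B[0][2] = 2 + 10 = 12, A[1][1] + B[1][2] = 10 + 4 = 14, A[1][2] + B[2][2] = 0 + 6 = 6) = 6 (attained at k = 2)
  C[2][0] = min over k of (A[2][0] + B[0][0] = 3 + 6 = 9, A[2][1] + B[1][0] = 1 + -1 = 0, A[2][2] + B[2][0] = 6 + 10 = 16) = 0 (attained at k = 1)
  C[2][1] = min over k of (A[2][0] + B[0][1] = 3 + -4 = -1, A[2][1] + B[1][1] = 1 + 9 = 10, A[2][2] + B[2][1] = 6 + 7 = 13) = -1 (attained at k = 0)
  C[2][2] = min over k of (A[2][0] + B[0][2] = 3 + 10 = 13, A[2][1] + B[1][2] = 1 + 4 = 5, A[2][2] + B[2][2] = 6 + 6 = 12) = 5 (attained at k = 1)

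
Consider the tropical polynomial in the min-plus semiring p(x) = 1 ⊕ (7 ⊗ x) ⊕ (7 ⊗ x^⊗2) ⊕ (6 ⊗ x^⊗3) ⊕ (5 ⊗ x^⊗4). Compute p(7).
p(7) = 1

A tropical monomial a ⊗ x^⊗i evaluates to a + i · x. Evaluating each term at x = 7:
  Term 0 contributes 1 + 0 · 7 = 1
  Term 1 contributes 7 + 1 · 7 = 14
  Term 2 contributes 7 + 2 · 7 = 21
  Term 3 contributes 6 + 3 · 7 = 27
  Term 4 contributes 5 + 4 · 7 = 33
p(7) = ⊕ of these = min[1, 14, 21, 27, 33] = 1.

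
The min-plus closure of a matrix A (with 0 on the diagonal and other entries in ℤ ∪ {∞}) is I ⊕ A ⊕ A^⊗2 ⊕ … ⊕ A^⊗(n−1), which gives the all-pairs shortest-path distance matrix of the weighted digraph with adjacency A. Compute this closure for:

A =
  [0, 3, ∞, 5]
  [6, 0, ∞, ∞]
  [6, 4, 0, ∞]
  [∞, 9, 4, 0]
Closure =
  [0, 3, 9, 5]
  [6, 0, 15, 11]
  [6, 4, 0, 11]
  [10, 8, 4, 0]

This is the Floyd-Warshall all-pairs shortest-path computation. For each intermediate vertex k = 0, 1, …, 3, update dist[i][j] ← min(dist[i][j], dist[i][k] + dist[k][j]). The final matrix gives, for each (i, j), the minimum total weight of any directed path from i to j (possibly empty when i = j).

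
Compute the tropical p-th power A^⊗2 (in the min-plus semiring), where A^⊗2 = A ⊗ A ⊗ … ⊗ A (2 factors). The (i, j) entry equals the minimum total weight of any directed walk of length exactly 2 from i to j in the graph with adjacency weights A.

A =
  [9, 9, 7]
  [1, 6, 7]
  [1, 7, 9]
A^⊗2 =
  [8, 14, 16]
  [7, 10, 8]
  [8, 10, 8]

Each entry (A^⊗2)_ij equals the minimum over all length-2 walks i = v_0 → v_1 → … → v_2 = j of Σ_t A[v_t][v_{t+1}]. For example, for (i, j) = (0, 2) we minimise over 3 possible intermediate vertex sequences; the minimum is 16, attained along the walk 0 → 0 → 2.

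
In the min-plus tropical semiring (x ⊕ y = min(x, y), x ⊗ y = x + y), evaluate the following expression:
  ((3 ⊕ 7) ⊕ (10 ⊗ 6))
((3 ⊕ 7) ⊕ (10 ⊗ 6)) = 3

Expand innermost to outermost. Recall ⊕ takes the minimum of its arguments and ⊗ takes their sum. Working out the expression ((3 ⊕ 7) ⊕ (10 ⊗ 6)) gives 3.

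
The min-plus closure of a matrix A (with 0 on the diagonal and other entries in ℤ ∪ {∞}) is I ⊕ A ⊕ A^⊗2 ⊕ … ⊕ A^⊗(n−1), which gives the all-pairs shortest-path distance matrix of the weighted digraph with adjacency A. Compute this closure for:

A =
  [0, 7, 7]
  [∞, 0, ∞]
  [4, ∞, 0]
Closure =
  [0, 7, 7]
  [∞, 0, ∞]
  [4, 11, 0]

This is the Floyd-Warshall all-pairs shortest-path computation. For each intermediate vertex k = 0, 1, …, 2, update dist[i][j] ← min(dist[i][j], dist[i][k] + dist[k][j]). The final matrix gives, for each (i, j), the minimum total weight of any directed path from i to j (possibly empty when i = j).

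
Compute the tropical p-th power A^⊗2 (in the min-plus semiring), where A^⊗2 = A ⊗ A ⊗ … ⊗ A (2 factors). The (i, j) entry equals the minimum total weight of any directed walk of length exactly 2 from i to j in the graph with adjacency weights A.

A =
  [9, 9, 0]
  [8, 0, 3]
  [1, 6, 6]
A^⊗2 =
  [1, 6, 6]
  [4, 0, 3]
  [7, 6, 1]

Each entry (A^⊗2)_ij equals the minimum over all length-2 walks i = v_0 → v_1 → … → v_2 = j of Σ_t A[v_t][v_{t+1}]. For example, for (i, j) = (0, 2) we minimise over 3 possible intermediate vertex sequences; the minimum is 6, attained along the walk 0 → 2 → 2.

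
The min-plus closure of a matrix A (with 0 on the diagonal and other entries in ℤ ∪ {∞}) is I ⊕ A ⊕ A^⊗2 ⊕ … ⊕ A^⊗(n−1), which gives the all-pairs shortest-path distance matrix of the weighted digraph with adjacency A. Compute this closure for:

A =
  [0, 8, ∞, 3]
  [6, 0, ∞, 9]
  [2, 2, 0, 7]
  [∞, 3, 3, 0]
Closure =
  [0, 6, 6, 3]
  [6, 0, 12, 9]
  [2, 2, 0, 5]
  [5, 3, 3, 0]

This is the Floyd-Warshall all-pairs shortest-path computation. For each intermediate vertex k = 0, 1, …, 3, update dist[i][j] ← min(dist[i][j], dist[i][k] + dist[k][j]). The final matrix gives, for each (i, j), the minimum total weight of any directed path from i to j (possibly empty when i = j).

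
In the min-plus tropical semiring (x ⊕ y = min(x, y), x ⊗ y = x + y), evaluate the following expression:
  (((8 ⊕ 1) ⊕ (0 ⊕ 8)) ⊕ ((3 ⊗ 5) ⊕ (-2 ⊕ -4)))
(((8 ⊕ 1) ⊕ (0 ⊕ 8)) ⊕ ((3 ⊗ 5) ⊕ (-2 ⊕ -4))) = -4

Expand innermost to outermost. Recall ⊕ takes the minimum of its arguments and ⊗ takes their sum. Working out the expression (((8 ⊕ 1) ⊕ (0 ⊕ 8)) ⊕ ((3 ⊗ 5) ⊕ (-2 ⊕ -4))) gives -4.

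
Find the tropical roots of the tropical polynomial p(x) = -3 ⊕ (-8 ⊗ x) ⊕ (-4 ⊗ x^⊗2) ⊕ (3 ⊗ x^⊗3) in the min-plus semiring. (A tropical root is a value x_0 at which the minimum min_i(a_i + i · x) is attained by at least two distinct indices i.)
Roots: {-7, -4, 5}

Each tropical root is a break point of the lower envelope of the lines y = a_i + i · x (there are 4 lines, with slopes 0, 1, ..., 3). Only the lines that attain the minimum somewhere contribute to roots; other lines are dominated. Here the surviving (envelope) indices are i = 3, i = 2, i = 1, i = 0.
Intersections between consecutive envelope lines give the roots: for adjacent envelope indices i < j the intersection is x = (a_i − a_j) / (j − i). Reading off the sorted break points: {-7, -4, 5}.
Verification: at each break x_0, at least two indices attain the minimum of min_i(a_i + i · x_0).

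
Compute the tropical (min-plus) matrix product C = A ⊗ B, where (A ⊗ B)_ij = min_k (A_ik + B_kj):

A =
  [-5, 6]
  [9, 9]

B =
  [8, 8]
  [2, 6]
A ⊗ B =
  [3, 3]
  [11, 15]

Apply the min-plus product entry-by-entry:
  C[0][0] = min over k of (A[0][0] + B[0][0] = -5 + 8 = 3, A[0][1] + B[1][0] = 6 + 2 = 8) = 3 (attained at k = 0)
  C[0][1] = min over k of (A[0][0] + B[0][1] = -5 + 8 = 3, A[0][1] + B[1][1] = 6 + 6 = 12) = 3 (attained at k = 0)
  C[1][0] = min over k of (A[1][0] + B[0][0] = 9 + 8 = 17, A[1][1] + B[1][0] = 9 + 2 = 11) = 11 (attained at k = 1)
  C[1][1] = min over k of (A[1][0] + B[0][1] = 9 + 8 = 17, A[1][1] + B[1][1] = 9 + 6 = 15) = 15 (attained at k = 1)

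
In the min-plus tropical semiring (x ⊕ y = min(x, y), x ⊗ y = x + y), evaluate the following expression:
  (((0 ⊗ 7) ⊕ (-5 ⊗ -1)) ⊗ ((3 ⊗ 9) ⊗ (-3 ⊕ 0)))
(((0 ⊗ 7) ⊕ (-5 ⊗ -1)) ⊗ ((3 ⊗ 9) ⊗ (-3 ⊕ 0))) = 3

Expand innermost to outermost. Recall ⊕ takes the minimum of its arguments and ⊗ takes their sum. Working out the expression (((0 ⊗ 7) ⊕ (-5 ⊗ -1)) ⊗ ((3 ⊗ 9) ⊗ (-3 ⊕ 0))) gives 3.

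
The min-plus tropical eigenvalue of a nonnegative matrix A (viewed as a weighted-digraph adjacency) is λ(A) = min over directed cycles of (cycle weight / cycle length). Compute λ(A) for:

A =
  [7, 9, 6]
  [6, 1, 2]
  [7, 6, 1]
λ(A) = 1

Enumerate directed cycles and compute their means (weight / length). Sample:
  cycle 0 → 0: weight = 7, length = 1, mean = 7/1 ≈ 7.000
  cycle 1 → 1: weight = 1, length = 1, mean = 1/1 ≈ 1.000
  cycle 2 → 2: weight = 1, length = 1, mean = 1/1 ≈ 1.000
  cycle 0 → 1 → 0: weight = 15, length = 2, mean = 15/2 ≈ 7.500
  cycle 0 → 2 → 0: weight = 13, length = 2, mean = 13/2 ≈ 6.500
  cycle 1 → 0 → 1: weight = 15, length = 2, mean = 15/2 ≈ 7.500
Minimum mean = 1.000, attained e.g. along the cycle 1 → 1 with weight 1 and length 1. So λ(A) = 1/1 = 1.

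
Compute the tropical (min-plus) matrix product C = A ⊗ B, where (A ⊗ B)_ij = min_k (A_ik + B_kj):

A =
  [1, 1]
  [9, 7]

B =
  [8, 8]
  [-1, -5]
A ⊗ B =
  [0, -4]
  [6, 2]

Apply the min-plus product entry-by-entry:
  C[0][0] = min over k of (A[0][0] + B[0][0] = 1 + 8 = 9, A[0][1] + B[1][0] = 1 + -1 = 0) = 0 (attained at k = 1)
  C[0][1] = min over k of (A[0][0] + B[0][1] = 1 + 8 = 9, A[0][1] + B[1][1] = 1 + -5 = -4) = -4 (attained at k = 1)
  C[1][0] = min over k of (A[1][0] + B[0][0] = 9 + 8 = 17, A[1][1] + B[1][0] = 7 + -1 = 6) = 6 (attained at k = 1)
  C[1][1] = min over k of (A[1][0] + B[0][1] = 9 + 8 = 17, A[1][1] + B[1][1] = 7 + -5 = 2) = 2 (attained at k = 1)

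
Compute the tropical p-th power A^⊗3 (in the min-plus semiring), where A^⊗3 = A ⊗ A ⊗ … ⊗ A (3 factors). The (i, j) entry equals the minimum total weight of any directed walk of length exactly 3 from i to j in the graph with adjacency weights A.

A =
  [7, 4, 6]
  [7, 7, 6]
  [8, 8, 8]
A^⊗3 =
  [18, 15, 17]
  [18, 18, 17]
  [19, 19, 18]

Each entry (A^⊗3)_ij equals the minimum over all length-3 walks i = v_0 → v_1 → … → v_3 = j of Σ_t A[v_t][v_{t+1}]. For example, for (i, j) = (0, 2) we minimise over 9 possible intermediate vertex sequences; the minimum is 17, attained along the walk 0 → 0 → 1 → 2.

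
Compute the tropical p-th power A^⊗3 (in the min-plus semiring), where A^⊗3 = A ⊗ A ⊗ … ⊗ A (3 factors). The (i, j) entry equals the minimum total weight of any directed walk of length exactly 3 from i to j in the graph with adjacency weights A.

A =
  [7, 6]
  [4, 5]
A^⊗3 =
  [15, 16]
  [14, 15]

Each entry (A^⊗3)_ij equals the minimum over all length-3 walks i = v_0 → v_1 → … → v_3 = j of Σ_t A[v_t][v_{t+1}]. For example, for (i, j) = (0, 1) we minimise over 4 possible intermediate vertex sequences; the minimum is 16, attained along the walk 0 → 1 → 0 → 1.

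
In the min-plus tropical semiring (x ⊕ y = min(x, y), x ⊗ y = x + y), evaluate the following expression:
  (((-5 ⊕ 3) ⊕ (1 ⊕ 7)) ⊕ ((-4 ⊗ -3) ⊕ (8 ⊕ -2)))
(((-5 ⊕ 3) ⊕ (1 ⊕ 7)) ⊕ ((-4 ⊗ -3) ⊕ (8 ⊕ -2))) = -7

Expand innermost to outermost. Recall ⊕ takes the minimum of its arguments and ⊗ takes their sum. Working out the expression (((-5 ⊕ 3) ⊕ (1 ⊕ 7)) ⊕ ((-4 ⊗ -3) ⊕ (8 ⊕ -2))) gives -7.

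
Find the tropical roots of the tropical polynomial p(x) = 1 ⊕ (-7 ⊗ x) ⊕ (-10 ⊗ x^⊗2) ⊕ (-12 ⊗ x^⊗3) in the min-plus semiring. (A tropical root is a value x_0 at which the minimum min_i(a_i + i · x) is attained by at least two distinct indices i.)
Roots: {2, 3, 8}

Each tropical root is a break point of the lower envelope of the lines y = a_i + i · x (there are 4 lines, with slopes 0, 1, ..., 3). Only the lines that attain the minimum somewhere contribute to roots; other lines are dominated. Here the surviving (envelope) indices are i = 3, i = 2, i = 1, i = 0.
Intersections between consecutive envelope lines give the roots: for adjacent envelope indices i < j the intersection is x = (a_i − a_j) / (j − i). Reading off the sorted break points: {2, 3, 8}.
Verification: at each break x_0, at least two indices attain the minimum of min_i(a_i + i · x_0).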